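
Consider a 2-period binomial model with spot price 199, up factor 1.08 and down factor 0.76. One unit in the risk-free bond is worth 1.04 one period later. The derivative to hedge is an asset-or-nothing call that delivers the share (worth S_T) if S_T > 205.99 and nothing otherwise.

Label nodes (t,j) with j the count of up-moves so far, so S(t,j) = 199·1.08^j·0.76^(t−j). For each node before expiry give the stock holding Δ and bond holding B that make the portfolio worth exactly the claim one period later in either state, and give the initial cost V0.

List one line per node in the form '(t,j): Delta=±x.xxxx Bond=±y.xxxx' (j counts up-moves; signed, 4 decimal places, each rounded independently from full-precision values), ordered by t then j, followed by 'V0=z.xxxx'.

(0,0): Delta=3.0667 Bond=-445.9699
(1,0): Delta=0.0000 Bond=0.0000
(1,1): Delta=3.3750 Bond=-530.0671
V0=164.3047

Since d<R<u, set p* = (R−d)/(u−d) = 0.8750; price each node as the discounted p*-expectation of its children.
At expiry t=2: V(2,0)=0.0000, V(2,1)=0.0000, V(2,2)=232.1136
Node (1,0) S=151.2400: V=(p*·0.0000+(1−p*)·0.0000)/1.04=0.0000; Δ=(0.0000−0.0000)/(163.3392−114.9424)=0.0000; B=V−Δ·S=0.0000
Node (1,1) S=214.9200: V=(p*·232.1136+(1−p*)·0.0000)/1.04=195.2879; Δ=(232.1136−0.0000)/(232.1136−163.3392)=3.3750; B=V−Δ·S=-530.0671
Node (0,0) S=199.0000: V=(p*·195.2879+(1−p*)·0.0000)/1.04=164.3047; Δ=(195.2879−0.0000)/(214.9200−151.2400)=3.0667; B=V−Δ·S=-445.9699
Each (Δ,B) replicates both successor values, so the strategy is self-financing and V0 is arbitrage-free.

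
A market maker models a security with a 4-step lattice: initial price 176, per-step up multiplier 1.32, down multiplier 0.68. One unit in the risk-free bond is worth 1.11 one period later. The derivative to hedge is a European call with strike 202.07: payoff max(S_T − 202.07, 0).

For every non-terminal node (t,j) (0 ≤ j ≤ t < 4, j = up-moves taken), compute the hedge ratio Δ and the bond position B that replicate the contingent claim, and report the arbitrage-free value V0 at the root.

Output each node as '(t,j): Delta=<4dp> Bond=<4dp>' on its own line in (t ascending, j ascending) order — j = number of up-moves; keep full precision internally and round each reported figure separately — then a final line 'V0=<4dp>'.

Risk-neutral probability p* = (R−d)/(u−d) = (1.11−0.68)/(1.32−0.68) = 0.6719.
Terminal values V(4,·): V(4,0)=0.0000, V(4,1)=0.0000, V(4,2)=0.0000, V(4,3)=73.1902, V(4,4)=332.2586
  t=3,j=0: stock 55.3400 → up 73.0488 (V=0.0000), down 37.6312 (V=0.0000). Price 0.0000; hedge Δ=0.0000, bond B=0.0000.
  t=3,j=1: stock 107.4248 → up 141.8007 (V=0.0000), down 73.0488 (V=0.0000). Price 0.0000; hedge Δ=0.0000, bond B=0.0000.
  t=3,j=2: stock 208.5304 → up 275.2602 (V=73.1902), down 141.8007 (V=0.0000). Price 44.3015; hedge Δ=0.5484, bond B=-70.0582.
  t=3,j=3: stock 404.7944 → up 534.3286 (V=332.2586), down 275.2602 (V=73.1902). Price 222.7493; hedge Δ=1.0000, bond B=-182.0450.
  t=2,j=0: stock 81.3824 → up 107.4248 (V=0.0000), down 55.3400 (V=0.0000). Price 0.0000; hedge Δ=0.0000, bond B=0.0000.
  t=2,j=1: stock 157.9776 → up 208.5304 (V=44.3015), down 107.4248 (V=0.0000). Price 26.8154; hedge Δ=0.4382, bond B=-42.4057.
  t=2,j=2: stock 306.6624 → up 404.7944 (V=222.7493), down 208.5304 (V=44.3015). Price 147.9244; hedge Δ=0.9092, bond B=-130.9003.
  t=1,j=0: stock 119.6800 → up 157.9776 (V=26.8154), down 81.3824 (V=0.0000). Price 16.2311; hedge Δ=0.3501, bond B=-25.6679.
  t=1,j=1: stock 232.3200 → up 306.6624 (V=147.9244), down 157.9776 (V=26.8154). Price 97.4644; hedge Δ=0.8145, bond B=-91.7685.
  t=0,j=0: stock 176.0000 → up 232.3200 (V=97.4644), down 119.6800 (V=16.2311). Price 63.7926; hedge Δ=0.7212, bond B=-63.1344.
Check: Δ(0,0)·S0 + B(0,0) = 63.7926 = V0.

(0,0): Delta=0.7212 Bond=-63.1344
(1,0): Delta=0.3501 Bond=-25.6679
(1,1): Delta=0.8145 Bond=-91.7685
(2,0): Delta=0.0000 Bond=0.0000
(2,1): Delta=0.4382 Bond=-42.4057
(2,2): Delta=0.9092 Bond=-130.9003
(3,0): Delta=0.0000 Bond=0.0000
(3,1): Delta=0.0000 Bond=0.0000
(3,2): Delta=0.5484 Bond=-70.0582
(3,3): Delta=1.0000 Bond=-182.0450
V0=63.7926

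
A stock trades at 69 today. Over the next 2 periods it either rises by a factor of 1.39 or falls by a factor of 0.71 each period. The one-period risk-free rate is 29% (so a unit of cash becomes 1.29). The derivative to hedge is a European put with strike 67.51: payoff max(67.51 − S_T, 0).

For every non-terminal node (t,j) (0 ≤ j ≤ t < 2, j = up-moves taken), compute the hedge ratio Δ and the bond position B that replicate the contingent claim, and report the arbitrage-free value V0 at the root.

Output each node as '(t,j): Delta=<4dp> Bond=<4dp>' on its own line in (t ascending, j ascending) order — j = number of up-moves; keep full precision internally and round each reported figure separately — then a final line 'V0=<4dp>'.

Since d<R<u, set p* = (R−d)/(u−d) = 0.8529; price each node as the discounted p*-expectation of its children.
At expiry t=2: V(2,0)=32.7271, V(2,1)=0.0000, V(2,2)=0.0000
(1,0): S=48.9900. Δ = (V_up−V_dn)/(S_up−S_dn) = (0.0000−32.7271)/(68.0961−34.7829) = -0.9824. V = [p*·0.0000 + (1−p*)·32.7271]/1.29 = 3.7309. B = V − Δ·S = 51.8589.
(1,1): S=95.9100. Δ = (V_up−V_dn)/(S_up−S_dn) = (0.0000−0.0000)/(133.3149−68.0961) = 0.0000. V = [p*·0.0000 + (1−p*)·0.0000]/1.29 = 0.0000. B = V − Δ·S = 0.0000.
(0,0): S=69.0000. Δ = (V_up−V_dn)/(S_up−S_dn) = (0.0000−3.7309)/(95.9100−48.9900) = -0.0795. V = [p*·0.0000 + (1−p*)·3.7309]/1.29 = 0.4253. B = V − Δ·S = 5.9119.
Self-financing check: at every node Δ·S+B equals the discounted successor values.

(0,0): Delta=-0.0795 Bond=5.9119
(1,0): Delta=-0.9824 Bond=51.8589
(1,1): Delta=0.0000 Bond=0.0000
V0=0.4253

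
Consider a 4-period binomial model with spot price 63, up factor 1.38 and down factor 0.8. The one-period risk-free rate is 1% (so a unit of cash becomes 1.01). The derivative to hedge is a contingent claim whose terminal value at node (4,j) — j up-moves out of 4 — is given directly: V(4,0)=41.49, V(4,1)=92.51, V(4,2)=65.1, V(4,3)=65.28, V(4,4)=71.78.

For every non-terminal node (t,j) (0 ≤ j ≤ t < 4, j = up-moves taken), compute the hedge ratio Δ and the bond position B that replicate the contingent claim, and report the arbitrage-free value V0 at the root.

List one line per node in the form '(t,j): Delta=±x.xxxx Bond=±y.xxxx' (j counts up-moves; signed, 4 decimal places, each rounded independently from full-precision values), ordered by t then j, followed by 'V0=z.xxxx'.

(0,0): Delta=0.0394 Bond=66.3560
(1,0): Delta=0.2725 Bond=55.2729
(1,1): Delta=-0.1987 Bond=87.7161
(2,0): Delta=0.9578 Bond=28.1921
(2,1): Delta=-0.4276 Bond=104.5133
(2,2): Delta=0.0351 Bond=60.5437
(3,0): Delta=2.7271 Bond=-28.5964
(3,1): Delta=-0.8493 Bond=129.0266
(3,2): Delta=0.0032 Bond=64.2096
(3,3): Delta=0.0677 Bond=55.7569
V0=68.8372

Risk-neutral probability p* = (R−d)/(u−d) = (1.01−0.8)/(1.38−0.8) = 0.3621.
Payoff layer (t=4): V(4,0)=41.4900, V(4,1)=92.5100, V(4,2)=65.1000, V(4,3)=65.2800, V(4,4)=71.7800
(3,0): S=32.2560. Δ = (V_up−V_dn)/(S_up−S_dn) = (92.5100−41.4900)/(44.5133−25.8048) = 2.7271. V = [p*·92.5100 + (1−p*)·41.4900]/1.01 = 59.3691. B = V − Δ·S = -28.5964.
(3,1): S=55.6416. Δ = (V_up−V_dn)/(S_up−S_dn) = (65.1000−92.5100)/(76.7854−44.5133) = -0.8493. V = [p*·65.1000 + (1−p*)·92.5100]/1.01 = 81.7680. B = V − Δ·S = 129.0266.
(3,2): S=95.9818. Δ = (V_up−V_dn)/(S_up−S_dn) = (65.2800−65.1000)/(132.4548−76.7854) = 0.0032. V = [p*·65.2800 + (1−p*)·65.1000]/1.01 = 64.5200. B = V − Δ·S = 64.2096.
(3,3): S=165.5685. Δ = (V_up−V_dn)/(S_up−S_dn) = (71.7800−65.2800)/(228.4846−132.4548) = 0.0677. V = [p*·71.7800 + (1−p*)·65.2800]/1.01 = 66.9638. B = V − Δ·S = 55.7569.
(2,0): S=40.3200. Δ = (V_up−V_dn)/(S_up−S_dn) = (81.7680−59.3691)/(55.6416−32.2560) = 0.9578. V = [p*·81.7680 + (1−p*)·59.3691]/1.01 = 66.8109. B = V − Δ·S = 28.1921.
(2,1): S=69.5520. Δ = (V_up−V_dn)/(S_up−S_dn) = (64.5200−81.7680)/(95.9818−55.6416) = -0.4276. V = [p*·64.5200 + (1−p*)·81.7680]/1.01 = 74.7753. B = V − Δ·S = 104.5133.
(2,2): S=119.9772. Δ = (V_up−V_dn)/(S_up−S_dn) = (66.9638−64.5200)/(165.5685−95.9818) = 0.0351. V = [p*·66.9638 + (1−p*)·64.5200]/1.01 = 64.7572. B = V − Δ·S = 60.5437.
(1,0): S=50.4000. Δ = (V_up−V_dn)/(S_up−S_dn) = (74.7753−66.8109)/(69.5520−40.3200) = 0.2725. V = [p*·74.7753 + (1−p*)·66.8109]/1.01 = 69.0045. B = V − Δ·S = 55.2729.
(1,1): S=86.9400. Δ = (V_up−V_dn)/(S_up−S_dn) = (64.7572−74.7753)/(119.9772−69.5520) = -0.1987. V = [p*·64.7572 + (1−p*)·74.7753]/1.01 = 70.4436. B = V − Δ·S = 87.7161.
(0,0): S=63.0000. Δ = (V_up−V_dn)/(S_up−S_dn) = (70.4436−69.0045)/(86.9400−50.4000) = 0.0394. V = [p*·70.4436 + (1−p*)·69.0045]/1.01 = 68.8372. B = V − Δ·S = 66.3560.
Check: Δ(0,0)·S0 + B(0,0) = 68.8372 = V0.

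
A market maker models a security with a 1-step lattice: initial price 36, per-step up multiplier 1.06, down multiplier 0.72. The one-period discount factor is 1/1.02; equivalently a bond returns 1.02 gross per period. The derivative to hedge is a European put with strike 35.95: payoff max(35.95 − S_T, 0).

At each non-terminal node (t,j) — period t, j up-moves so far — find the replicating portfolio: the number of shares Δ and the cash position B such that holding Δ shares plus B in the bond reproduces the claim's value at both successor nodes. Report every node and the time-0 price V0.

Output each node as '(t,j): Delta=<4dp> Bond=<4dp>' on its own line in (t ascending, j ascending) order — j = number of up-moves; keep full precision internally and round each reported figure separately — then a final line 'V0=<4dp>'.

Since d<R<u, set p* = (R−d)/(u−d) = 0.8824; price each node as the discounted p*-expectation of its children.
Payoff layer (t=1): V(1,0)=10.0300, V(1,1)=0.0000
  t=0,j=0: stock 36.0000 → up 38.1600 (V=0.0000), down 25.9200 (V=10.0300). Price 1.1569; hedge Δ=-0.8194, bond B=30.6569.
Self-financing check: at every node Δ·S+B equals the discounted successor values.

(0,0): Delta=-0.8194 Bond=30.6569
V0=1.1569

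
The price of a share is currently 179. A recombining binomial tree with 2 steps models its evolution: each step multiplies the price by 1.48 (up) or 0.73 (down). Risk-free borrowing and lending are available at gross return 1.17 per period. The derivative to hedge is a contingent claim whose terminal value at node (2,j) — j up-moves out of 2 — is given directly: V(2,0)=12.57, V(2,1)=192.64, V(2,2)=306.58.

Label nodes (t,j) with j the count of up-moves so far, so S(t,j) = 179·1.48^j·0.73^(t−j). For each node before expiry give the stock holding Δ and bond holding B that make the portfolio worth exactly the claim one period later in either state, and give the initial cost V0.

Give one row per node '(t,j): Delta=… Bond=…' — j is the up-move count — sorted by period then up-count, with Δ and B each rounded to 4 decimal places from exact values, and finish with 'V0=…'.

Since d<R<u, set p* = (R−d)/(u−d) = 0.5867; price each node as the discounted p*-expectation of its children.
Payoff layer (t=2): V(2,0)=12.5700, V(2,1)=192.6400, V(2,2)=306.5800
  t=1,j=0: stock 130.6700 → up 193.3916 (V=192.6400), down 95.3891 (V=12.5700). Price 101.0351; hedge Δ=1.8374, bond B=-139.0582.
  t=1,j=1: stock 264.9200 → up 392.0816 (V=306.5800), down 193.3916 (V=192.6400). Price 221.7819; hedge Δ=0.5735, bond B=69.8619.
  t=0,j=0: stock 179.0000 → up 264.9200 (V=221.7819), down 130.6700 (V=101.0351). Price 146.9002; hedge Δ=0.8994, bond B=-14.0955.
The time-0 hedge costs 146.9002, which is the no-arbitrage price.

(0,0): Delta=0.8994 Bond=-14.0955
(1,0): Delta=1.8374 Bond=-139.0582
(1,1): Delta=0.5735 Bond=69.8619
V0=146.9002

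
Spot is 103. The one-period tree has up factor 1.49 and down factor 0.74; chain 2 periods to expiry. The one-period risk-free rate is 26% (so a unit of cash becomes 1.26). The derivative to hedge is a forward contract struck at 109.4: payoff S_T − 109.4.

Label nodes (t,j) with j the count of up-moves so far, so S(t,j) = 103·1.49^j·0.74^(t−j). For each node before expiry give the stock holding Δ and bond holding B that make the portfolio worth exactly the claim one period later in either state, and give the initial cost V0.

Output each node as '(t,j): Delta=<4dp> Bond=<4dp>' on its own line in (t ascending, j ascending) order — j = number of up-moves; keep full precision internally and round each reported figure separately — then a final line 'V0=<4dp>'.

(0,0): Delta=1.0000 Bond=-68.9090
(1,0): Delta=1.0000 Bond=-86.8254
(1,1): Delta=1.0000 Bond=-86.8254
V0=34.0910

Risk-neutral probability p* = (R−d)/(u−d) = (1.26−0.74)/(1.49−0.74) = 0.6933.
At expiry t=2: V(2,0)=-52.9972, V(2,1)=4.1678, V(2,2)=119.2703
(1,0): S=76.2200. Δ = (V_up−V_dn)/(S_up−S_dn) = (4.1678−-52.9972)/(113.5678−56.4028) = 1.0000. V = [p*·4.1678 + (1−p*)·-52.9972]/1.26 = -10.6054. B = V − Δ·S = -86.8254.
(1,1): S=153.4700. Δ = (V_up−V_dn)/(S_up−S_dn) = (119.2703−4.1678)/(228.6703−113.5678) = 1.0000. V = [p*·119.2703 + (1−p*)·4.1678]/1.26 = 66.6446. B = V − Δ·S = -86.8254.
(0,0): S=103.0000. Δ = (V_up−V_dn)/(S_up−S_dn) = (66.6446−-10.6054)/(153.4700−76.2200) = 1.0000. V = [p*·66.6446 + (1−p*)·-10.6054]/1.26 = 34.0910. B = V − Δ·S = -68.9090.
The time-0 hedge costs 34.0910, which is the no-arbitrage price.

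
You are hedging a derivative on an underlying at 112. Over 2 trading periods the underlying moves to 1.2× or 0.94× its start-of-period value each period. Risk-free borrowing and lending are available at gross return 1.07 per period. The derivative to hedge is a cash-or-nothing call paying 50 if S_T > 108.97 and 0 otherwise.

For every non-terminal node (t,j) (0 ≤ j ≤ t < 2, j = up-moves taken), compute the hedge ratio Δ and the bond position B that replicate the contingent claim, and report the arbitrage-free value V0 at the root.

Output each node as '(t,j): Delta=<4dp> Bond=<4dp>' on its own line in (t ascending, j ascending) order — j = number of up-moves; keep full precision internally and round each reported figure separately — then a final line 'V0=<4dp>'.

(0,0): Delta=0.8024 Bond=-57.1095
(1,0): Delta=1.8266 Bond=-168.9432
(1,1): Delta=0.0000 Bond=46.7290
V0=32.7540

Since d<R<u, set p* = (R−d)/(u−d) = 0.5000; price each node as the discounted p*-expectation of its children.
Terminal values V(2,·): V(2,0)=0.0000, V(2,1)=50.0000, V(2,2)=50.0000
(1,0): S=105.2800. Δ = (V_up−V_dn)/(S_up−S_dn) = (50.0000−0.0000)/(126.3360−98.9632) = 1.8266. V = [p*·50.0000 + (1−p*)·0.0000]/1.07 = 23.3645. B = V − Δ·S = -168.9432.
(1,1): S=134.4000. Δ = (V_up−V_dn)/(S_up−S_dn) = (50.0000−50.0000)/(161.2800−126.3360) = 0.0000. V = [p*·50.0000 + (1−p*)·50.0000]/1.07 = 46.7290. B = V − Δ·S = 46.7290.
(0,0): S=112.0000. Δ = (V_up−V_dn)/(S_up−S_dn) = (46.7290−23.3645)/(134.4000−105.2800) = 0.8024. V = [p*·46.7290 + (1−p*)·23.3645]/1.07 = 32.7540. B = V − Δ·S = -57.1095.
Each (Δ,B) replicates both successor values, so the strategy is self-financing and V0 is arbitrage-free.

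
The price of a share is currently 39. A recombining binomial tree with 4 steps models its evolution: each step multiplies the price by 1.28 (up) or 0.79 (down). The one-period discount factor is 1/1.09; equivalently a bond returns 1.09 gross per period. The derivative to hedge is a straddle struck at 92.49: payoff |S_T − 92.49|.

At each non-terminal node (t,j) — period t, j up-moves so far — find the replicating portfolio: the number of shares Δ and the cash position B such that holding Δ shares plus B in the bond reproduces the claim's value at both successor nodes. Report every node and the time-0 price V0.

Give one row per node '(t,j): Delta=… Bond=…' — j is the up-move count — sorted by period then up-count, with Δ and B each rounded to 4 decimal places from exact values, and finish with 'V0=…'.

(0,0): Delta=-0.7737 Bond=59.1266
(1,0): Delta=-1.0000 Bond=71.4193
(1,1): Delta=-0.6853 Bond=60.0329
(2,0): Delta=-1.0000 Bond=77.8470
(2,1): Delta=-1.0000 Bond=77.8470
(2,2): Delta=-0.5623 Bond=57.5754
(3,0): Delta=-1.0000 Bond=84.8532
(3,1): Delta=-1.0000 Bond=84.8532
(3,2): Delta=-1.0000 Bond=84.8532
(3,3): Delta=-0.3912 Bond=48.7631
V0=28.9510

The replicating-portfolio and risk-neutral prices coincide; use p* = (1.09−0.79)/(1.28−0.79) = 0.6122 for the latter.
Terminal payoffs: V(4,0)=77.2995, V(4,1)=67.8775, V(4,2)=52.6115, V(4,3)=27.8767, V(4,4)=12.1998
Node (3,0) S=19.2285: V=(p*·67.8775+(1−p*)·77.2995)/1.09=65.6247; Δ=(67.8775−77.2995)/(24.6125−15.1905)=-1.0000; B=V−Δ·S=84.8532
Node (3,1) S=31.1551: V=(p*·52.6115+(1−p*)·67.8775)/1.09=53.6981; Δ=(52.6115−67.8775)/(39.8785−24.6125)=-1.0000; B=V−Δ·S=84.8532
Node (3,2) S=50.4791: V=(p*·27.8767+(1−p*)·52.6115)/1.09=34.3741; Δ=(27.8767−52.6115)/(64.6133−39.8785)=-1.0000; B=V−Δ·S=84.8532
Node (3,3) S=81.7889: V=(p*·12.1998+(1−p*)·27.8767)/1.09=16.7694; Δ=(12.1998−27.8767)/(104.6898−64.6133)=-0.3912; B=V−Δ·S=48.7631
Node (2,0) S=24.3399: V=(p*·53.6981+(1−p*)·65.6247)/1.09=53.5071; Δ=(53.6981−65.6247)/(31.1551−19.2285)=-1.0000; B=V−Δ·S=77.8470
Node (2,1) S=39.4368: V=(p*·34.3741+(1−p*)·53.6981)/1.09=38.4102; Δ=(34.3741−53.6981)/(50.4791−31.1551)=-1.0000; B=V−Δ·S=77.8470
Node (2,2) S=63.8976: V=(p*·16.7694+(1−p*)·34.3741)/1.09=21.6474; Δ=(16.7694−34.3741)/(81.7889−50.4791)=-0.5623; B=V−Δ·S=57.5754
Node (1,0) S=30.8100: V=(p*·38.4102+(1−p*)·53.5071)/1.09=40.6093; Δ=(38.4102−53.5071)/(39.4368−24.3399)=-1.0000; B=V−Δ·S=71.4193
Node (1,1) S=49.9200: V=(p*·21.6474+(1−p*)·38.4102)/1.09=25.8232; Δ=(21.6474−38.4102)/(63.8976−39.4368)=-0.6853; B=V−Δ·S=60.0329
Node (0,0) S=39.0000: V=(p*·25.8232+(1−p*)·40.6093)/1.09=28.9510; Δ=(25.8232−40.6093)/(49.9200−30.8100)=-0.7737; B=V−Δ·S=59.1266
Check: Δ(0,0)·S0 + B(0,0) = 28.9510 = V0.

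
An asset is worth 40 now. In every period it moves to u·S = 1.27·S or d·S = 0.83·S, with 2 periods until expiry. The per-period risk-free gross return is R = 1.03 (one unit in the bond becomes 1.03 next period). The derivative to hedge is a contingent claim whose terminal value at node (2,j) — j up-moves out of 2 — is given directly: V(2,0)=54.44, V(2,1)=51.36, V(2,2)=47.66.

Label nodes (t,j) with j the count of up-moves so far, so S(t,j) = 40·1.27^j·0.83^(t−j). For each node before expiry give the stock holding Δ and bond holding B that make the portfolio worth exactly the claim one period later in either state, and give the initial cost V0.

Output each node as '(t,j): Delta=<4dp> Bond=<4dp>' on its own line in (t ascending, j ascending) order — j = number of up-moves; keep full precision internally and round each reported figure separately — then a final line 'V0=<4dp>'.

(0,0): Delta=-0.1854 Bond=55.9729
(1,0): Delta=-0.2108 Bond=58.4951
(1,1): Delta=-0.1655 Bond=56.6403
V0=48.5549

Under the risk-neutral measure, an up-move has probability p* = (R−d)/(u−d) = 0.4545 and values discount at R = 1.03.
At expiry t=2: V(2,0)=54.4400, V(2,1)=51.3600, V(2,2)=47.6600
  t=1,j=0: stock 33.2000 → up 42.1640 (V=51.3600), down 27.5560 (V=54.4400). Price 51.4951; hedge Δ=-0.2108, bond B=58.4951.
  t=1,j=1: stock 50.8000 → up 64.5160 (V=47.6600), down 42.1640 (V=51.3600). Price 48.2312; hedge Δ=-0.1655, bond B=56.6403.
  t=0,j=0: stock 40.0000 → up 50.8000 (V=48.2312), down 33.2000 (V=51.4951). Price 48.5549; hedge Δ=-0.1854, bond B=55.9729.
Each (Δ,B) replicates both successor values, so the strategy is self-financing and V0 is arbitrage-free.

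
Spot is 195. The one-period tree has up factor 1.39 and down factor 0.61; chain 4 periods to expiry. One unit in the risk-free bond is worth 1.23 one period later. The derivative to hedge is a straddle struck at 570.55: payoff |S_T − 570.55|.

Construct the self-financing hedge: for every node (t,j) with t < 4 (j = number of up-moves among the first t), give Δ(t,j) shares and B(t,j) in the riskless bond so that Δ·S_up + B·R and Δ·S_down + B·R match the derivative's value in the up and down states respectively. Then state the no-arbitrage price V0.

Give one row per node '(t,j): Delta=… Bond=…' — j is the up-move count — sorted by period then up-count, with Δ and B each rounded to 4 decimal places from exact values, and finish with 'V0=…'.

(0,0): Delta=-0.4415 Bond=195.2580
(1,0): Delta=-1.0000 Bond=306.6044
(1,1): Delta=-0.3782 Bond=223.0223
(2,0): Delta=-1.0000 Bond=377.1234
(2,1): Delta=-1.0000 Bond=377.1234
(2,2): Delta=-0.3078 Bond=247.7869
(3,0): Delta=-1.0000 Bond=463.8618
(3,1): Delta=-1.0000 Bond=463.8618
(3,2): Delta=-1.0000 Bond=463.8618
(3,3): Delta=-0.2294 Bond=263.7240
V0=109.1712

No-arbitrage ⇒ martingale measure with p* = (R−d)/(u−d) = 0.7949.
Payoff layer (t=4): V(4,0)=543.5506, V(4,1)=509.0268, V(4,2)=430.3578, V(4,3)=251.0956, V(4,4)=157.3870
Node (3,0) S=44.2613: V=(p*·509.0268+(1−p*)·543.5506)/1.23=419.6005; Δ=(509.0268−543.5506)/(61.5232−26.9994)=-1.0000; B=V−Δ·S=463.8618
Node (3,1) S=100.8577: V=(p*·430.3578+(1−p*)·509.0268)/1.23=363.0041; Δ=(430.3578−509.0268)/(140.1922−61.5232)=-1.0000; B=V−Δ·S=463.8618
Node (3,2) S=229.8233: V=(p*·251.0956+(1−p*)·430.3578)/1.23=234.0385; Δ=(251.0956−430.3578)/(319.4544−140.1922)=-1.0000; B=V−Δ·S=463.8618
Node (3,3) S=523.6957: V=(p*·157.3870+(1−p*)·251.0956)/1.23=143.5848; Δ=(157.3870−251.0956)/(727.9370−319.4544)=-0.2294; B=V−Δ·S=263.7240
Node (2,0) S=72.5595: V=(p*·363.0041+(1−p*)·419.6005)/1.23=304.5639; Δ=(363.0041−419.6005)/(100.8577−44.2613)=-1.0000; B=V−Δ·S=377.1234
Node (2,1) S=165.3405: V=(p*·234.0385+(1−p*)·363.0041)/1.23=211.7829; Δ=(234.0385−363.0041)/(229.8233−100.8577)=-1.0000; B=V−Δ·S=377.1234
Node (2,2) S=376.7595: V=(p*·143.5848+(1−p*)·234.0385)/1.23=131.8207; Δ=(143.5848−234.0385)/(523.6957−229.8233)=-0.3078; B=V−Δ·S=247.7869
Node (1,0) S=118.9500: V=(p*·211.7829+(1−p*)·304.5639)/1.23=187.6544; Δ=(211.7829−304.5639)/(165.3405−72.5595)=-1.0000; B=V−Δ·S=306.6044
Node (1,1) S=271.0500: V=(p*·131.8207+(1−p*)·211.7829)/1.23=120.5066; Δ=(131.8207−211.7829)/(376.7595−165.3405)=-0.3782; B=V−Δ·S=223.0223
Node (0,0) S=195.0000: V=(p*·120.5066+(1−p*)·187.6544)/1.23=109.1712; Δ=(120.5066−187.6544)/(271.0500−118.9500)=-0.4415; B=V−Δ·S=195.2580
Self-financing check: at every node Δ·S+B equals the discounted successor values.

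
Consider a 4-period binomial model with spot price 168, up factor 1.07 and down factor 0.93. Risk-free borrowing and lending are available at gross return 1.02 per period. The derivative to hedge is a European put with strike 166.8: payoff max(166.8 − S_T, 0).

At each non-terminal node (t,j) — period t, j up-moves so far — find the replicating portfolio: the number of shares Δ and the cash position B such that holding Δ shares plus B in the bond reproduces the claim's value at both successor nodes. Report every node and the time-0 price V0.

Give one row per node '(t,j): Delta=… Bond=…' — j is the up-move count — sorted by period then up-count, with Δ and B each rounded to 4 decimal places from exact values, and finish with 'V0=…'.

Since d<R<u, set p* = (R−d)/(u−d) = 0.6429; price each node as the discounted p*-expectation of its children.
Terminal payoffs: V(4,0)=41.1273, V(4,1)=22.2088, V(4,2)=0.4424, V(4,3)=0.0000, V(4,4)=0.0000
Node (3,0) S=135.1320: V=(p*·22.2088+(1−p*)·41.1273)/1.02=28.3974; Δ=(22.2088−41.1273)/(144.5912−125.6727)=-1.0000; B=V−Δ·S=163.5294
Node (3,1) S=155.4744: V=(p*·0.4424+(1−p*)·22.2088)/1.02=8.0550; Δ=(0.4424−22.2088)/(166.3576−144.5912)=-1.0000; B=V−Δ·S=163.5294
Node (3,2) S=178.8792: V=(p*·0.0000+(1−p*)·0.4424)/1.02=0.1549; Δ=(0.0000−0.4424)/(191.4007−166.3576)=-0.0177; B=V−Δ·S=3.3146
Node (3,3) S=205.8072: V=(p*·0.0000+(1−p*)·0.0000)/1.02=0.0000; Δ=(0.0000−0.0000)/(220.2137−191.4007)=0.0000; B=V−Δ·S=0.0000
Node (2,0) S=145.3032: V=(p*·8.0550+(1−p*)·28.3974)/1.02=15.0198; Δ=(8.0550−28.3974)/(155.4744−135.1320)=-1.0000; B=V−Δ·S=160.3230
Node (2,1) S=167.1768: V=(p*·0.1549+(1−p*)·8.0550)/1.02=2.9180; Δ=(0.1549−8.0550)/(178.8792−155.4744)=-0.3375; B=V−Δ·S=59.3473
Node (2,2) S=192.3432: V=(p*·0.0000+(1−p*)·0.1549)/1.02=0.0542; Δ=(0.0000−0.1549)/(205.8072−178.8792)=-0.0058; B=V−Δ·S=1.1606
Node (1,0) S=156.2400: V=(p*·2.9180+(1−p*)·15.0198)/1.02=7.0981; Δ=(2.9180−15.0198)/(167.1768−145.3032)=-0.5533; B=V−Δ·S=93.5392
Node (1,1) S=179.7600: V=(p*·0.0542+(1−p*)·2.9180)/1.02=1.0559; Δ=(0.0542−2.9180)/(192.3432−167.1768)=-0.1138; B=V−Δ·S=21.5113
Node (0,0) S=168.0000: V=(p*·1.0559+(1−p*)·7.0981)/1.02=3.1508; Δ=(1.0559−7.0981)/(179.7600−156.2400)=-0.2569; B=V−Δ·S=46.3094
The time-0 hedge costs 3.1508, which is the no-arbitrage price.

(0,0): Delta=-0.2569 Bond=46.3094
(1,0): Delta=-0.5533 Bond=93.5392
(1,1): Delta=-0.1138 Bond=21.5113
(2,0): Delta=-1.0000 Bond=160.3230
(2,1): Delta=-0.3375 Bond=59.3473
(2,2): Delta=-0.0058 Bond=1.1606
(3,0): Delta=-1.0000 Bond=163.5294
(3,1): Delta=-1.0000 Bond=163.5294
(3,2): Delta=-0.0177 Bond=3.3146
(3,3): Delta=0.0000 Bond=0.0000
V0=3.1508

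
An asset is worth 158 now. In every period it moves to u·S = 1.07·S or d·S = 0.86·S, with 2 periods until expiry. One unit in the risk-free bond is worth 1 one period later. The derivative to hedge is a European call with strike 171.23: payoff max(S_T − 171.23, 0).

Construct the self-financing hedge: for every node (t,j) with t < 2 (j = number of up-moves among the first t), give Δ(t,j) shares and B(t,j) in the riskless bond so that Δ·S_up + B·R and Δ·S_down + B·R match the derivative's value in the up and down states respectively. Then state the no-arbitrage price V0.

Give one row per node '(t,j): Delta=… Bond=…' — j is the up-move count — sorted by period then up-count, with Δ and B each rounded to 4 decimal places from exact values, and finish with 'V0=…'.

(0,0): Delta=0.1942 Bond=-26.3848
(1,0): Delta=0.0000 Bond=0.0000
(1,1): Delta=0.2722 Bond=-39.5772
V0=4.2952

Since d<R<u, set p* = (R−d)/(u−d) = 0.6667; price each node as the discounted p*-expectation of its children.
At expiry t=2: V(2,0)=0.0000, V(2,1)=0.0000, V(2,2)=9.6642
Node (1,0) S=135.8800: V=(p*·0.0000+(1−p*)·0.0000)/1=0.0000; Δ=(0.0000−0.0000)/(145.3916−116.8568)=0.0000; B=V−Δ·S=0.0000
Node (1,1) S=169.0600: V=(p*·9.6642+(1−p*)·0.0000)/1=6.4428; Δ=(9.6642−0.0000)/(180.8942−145.3916)=0.2722; B=V−Δ·S=-39.5772
Node (0,0) S=158.0000: V=(p*·6.4428+(1−p*)·0.0000)/1=4.2952; Δ=(6.4428−0.0000)/(169.0600−135.8800)=0.1942; B=V−Δ·S=-26.3848
Self-financing check: at every node Δ·S+B equals the discounted successor values.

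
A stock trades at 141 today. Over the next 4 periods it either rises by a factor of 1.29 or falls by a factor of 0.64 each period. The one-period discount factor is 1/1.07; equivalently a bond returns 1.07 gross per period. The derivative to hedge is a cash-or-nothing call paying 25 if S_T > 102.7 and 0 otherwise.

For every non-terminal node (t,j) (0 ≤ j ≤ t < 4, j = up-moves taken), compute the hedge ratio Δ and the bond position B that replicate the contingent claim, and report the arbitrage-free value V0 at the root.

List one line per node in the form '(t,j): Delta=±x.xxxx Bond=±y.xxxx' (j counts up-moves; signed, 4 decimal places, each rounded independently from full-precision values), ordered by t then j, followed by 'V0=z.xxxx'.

(0,0): Delta=0.0989 Bond=-2.8231
(1,0): Delta=0.1629 Bond=-8.7936
(1,1): Delta=0.0827 Bond=-0.0671
(2,0): Delta=0.0000 Bond=0.0000
(2,1): Delta=0.2043 Bond=-14.2231
(2,2): Delta=0.0519 Bond=7.1684
(3,0): Delta=0.0000 Bond=0.0000
(3,1): Delta=0.0000 Bond=0.0000
(3,2): Delta=0.2561 Bond=-23.0050
(3,3): Delta=0.0000 Bond=23.3645
V0=11.1283

The replicating-portfolio and risk-neutral prices coincide; use p* = (1.07−0.64)/(1.29−0.64) = 0.6615 for the latter.
Payoff layer (t=4): V(4,0)=0.0000, V(4,1)=0.0000, V(4,2)=0.0000, V(4,3)=25.0000, V(4,4)=25.0000
  t=3,j=0: stock 36.9623 → up 47.6814 (V=0.0000), down 23.6559 (V=0.0000). Price 0.0000; hedge Δ=0.0000, bond B=0.0000.
  t=3,j=1: stock 74.5021 → up 96.1078 (V=0.0000), down 47.6814 (V=0.0000). Price 0.0000; hedge Δ=0.0000, bond B=0.0000.
  t=3,j=2: stock 150.1684 → up 193.7172 (V=25.0000), down 96.1078 (V=0.0000). Price 15.4565; hedge Δ=0.2561, bond B=-23.0050.
  t=3,j=3: stock 302.6831 → up 390.4613 (V=25.0000), down 193.7172 (V=25.0000). Price 23.3645; hedge Δ=0.0000, bond B=23.3645.
  t=2,j=0: stock 57.7536 → up 74.5021 (V=0.0000), down 36.9623 (V=0.0000). Price 0.0000; hedge Δ=0.0000, bond B=0.0000.
  t=2,j=1: stock 116.4096 → up 150.1684 (V=15.4565), down 74.5021 (V=0.0000). Price 9.5561; hedge Δ=0.2043, bond B=-14.2231.
  t=2,j=2: stock 234.6381 → up 302.6831 (V=23.3645), down 150.1684 (V=15.4565). Price 19.3345; hedge Δ=0.0519, bond B=7.1684.
  t=1,j=0: stock 90.2400 → up 116.4096 (V=9.5561), down 57.7536 (V=0.0000). Price 5.9082; hedge Δ=0.1629, bond B=-8.7936.
  t=1,j=1: stock 181.8900 → up 234.6381 (V=19.3345), down 116.4096 (V=9.5561). Price 14.9766; hedge Δ=0.0827, bond B=-0.0671.
  t=0,j=0: stock 141.0000 → up 181.8900 (V=14.9766), down 90.2400 (V=5.9082). Price 11.1283; hedge Δ=0.0989, bond B=-2.8231.
Root portfolio cost Δ·141+B reproduces V0=11.1283.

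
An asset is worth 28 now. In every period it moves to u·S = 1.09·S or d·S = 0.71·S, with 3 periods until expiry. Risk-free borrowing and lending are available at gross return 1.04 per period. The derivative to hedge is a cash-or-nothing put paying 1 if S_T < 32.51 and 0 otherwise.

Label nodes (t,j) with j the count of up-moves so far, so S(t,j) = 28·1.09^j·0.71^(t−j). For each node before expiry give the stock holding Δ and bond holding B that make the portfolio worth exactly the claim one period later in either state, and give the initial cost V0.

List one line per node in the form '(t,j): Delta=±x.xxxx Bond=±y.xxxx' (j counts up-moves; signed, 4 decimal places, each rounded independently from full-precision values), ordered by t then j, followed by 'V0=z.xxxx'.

Since d<R<u, set p* = (R−d)/(u−d) = 0.8684; price each node as the discounted p*-expectation of its children.
Payoff layer (t=3): V(3,0)=1.0000, V(3,1)=1.0000, V(3,2)=1.0000, V(3,3)=0.0000
(2,0): S=14.1148. Δ = (V_up−V_dn)/(S_up−S_dn) = (1.0000−1.0000)/(15.3851−10.0215) = 0.0000. V = [p*·1.0000 + (1−p*)·1.0000]/1.04 = 0.9615. B = V − Δ·S = 0.9615.
(2,1): S=21.6692. Δ = (V_up−V_dn)/(S_up−S_dn) = (1.0000−1.0000)/(23.6194−15.3851) = 0.0000. V = [p*·1.0000 + (1−p*)·1.0000]/1.04 = 0.9615. B = V − Δ·S = 0.9615.
(2,2): S=33.2668. Δ = (V_up−V_dn)/(S_up−S_dn) = (0.0000−1.0000)/(36.2608−23.6194) = -0.0791. V = [p*·0.0000 + (1−p*)·1.0000]/1.04 = 0.1265. B = V − Δ·S = 2.7581.
(1,0): S=19.8800. Δ = (V_up−V_dn)/(S_up−S_dn) = (0.9615−0.9615)/(21.6692−14.1148) = 0.0000. V = [p*·0.9615 + (1−p*)·0.9615]/1.04 = 0.9246. B = V − Δ·S = 0.9246.
(1,1): S=30.5200. Δ = (V_up−V_dn)/(S_up−S_dn) = (0.1265−0.9615)/(33.2668−21.6692) = -0.0720. V = [p*·0.1265 + (1−p*)·0.9615]/1.04 = 0.2273. B = V − Δ·S = 2.4247.
(0,0): S=28.0000. Δ = (V_up−V_dn)/(S_up−S_dn) = (0.2273−0.9246)/(30.5200−19.8800) = -0.0655. V = [p*·0.2273 + (1−p*)·0.9246]/1.04 = 0.3068. B = V − Δ·S = 2.1417.
Self-financing check: at every node Δ·S+B equals the discounted successor values.

(0,0): Delta=-0.0655 Bond=2.1417
(1,0): Delta=0.0000 Bond=0.9246
(1,1): Delta=-0.0720 Bond=2.4247
(2,0): Delta=0.0000 Bond=0.9615
(2,1): Delta=0.0000 Bond=0.9615
(2,2): Delta=-0.0791 Bond=2.7581
V0=0.3068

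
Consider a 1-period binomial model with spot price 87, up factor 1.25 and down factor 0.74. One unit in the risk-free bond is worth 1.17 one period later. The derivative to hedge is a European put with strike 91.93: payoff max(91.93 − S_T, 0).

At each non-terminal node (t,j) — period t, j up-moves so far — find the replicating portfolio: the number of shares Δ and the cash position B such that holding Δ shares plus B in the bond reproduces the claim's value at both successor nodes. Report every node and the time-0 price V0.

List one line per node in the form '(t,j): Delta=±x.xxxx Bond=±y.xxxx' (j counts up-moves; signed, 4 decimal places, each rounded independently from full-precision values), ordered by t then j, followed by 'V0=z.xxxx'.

Risk-neutral probability p* = (R−d)/(u−d) = (1.17−0.74)/(1.25−0.74) = 0.8431.
Payoff layer (t=1): V(1,0)=27.5500, V(1,1)=0.0000
(0,0): S=87.0000. Δ = (V_up−V_dn)/(S_up−S_dn) = (0.0000−27.5500)/(108.7500−64.3800) = -0.6209. V = [p*·0.0000 + (1−p*)·27.5500]/1.17 = 3.6936. B = V − Δ·S = 57.7133.
The time-0 hedge costs 3.6936, which is the no-arbitrage price.

(0,0): Delta=-0.6209 Bond=57.7133
V0=3.6936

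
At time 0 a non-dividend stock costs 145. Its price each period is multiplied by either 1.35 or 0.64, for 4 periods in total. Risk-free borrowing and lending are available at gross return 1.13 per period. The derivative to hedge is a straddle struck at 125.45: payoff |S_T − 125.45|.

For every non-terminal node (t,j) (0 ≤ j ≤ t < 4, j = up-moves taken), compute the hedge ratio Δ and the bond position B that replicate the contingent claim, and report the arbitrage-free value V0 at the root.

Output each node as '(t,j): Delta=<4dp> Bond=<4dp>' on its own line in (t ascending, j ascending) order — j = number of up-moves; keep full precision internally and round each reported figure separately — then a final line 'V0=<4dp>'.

Since d<R<u, set p* = (R−d)/(u−d) = 0.6901; price each node as the discounted p*-expectation of its children.
Payoff layer (t=4): V(4,0)=101.1230, V(4,1)=74.1353, V(4,2)=17.2081, V(4,3)=102.8728, V(4,4)=356.1684
Node (3,0) S=38.0109: V=(p*·74.1353+(1−p*)·101.1230)/1.13=73.0068; Δ=(74.1353−101.1230)/(51.3147−24.3270)=-1.0000; B=V−Δ·S=111.0177
Node (3,1) S=80.1792: V=(p*·17.2081+(1−p*)·74.1353)/1.13=30.8385; Δ=(17.2081−74.1353)/(108.2419−51.3147)=-1.0000; B=V−Δ·S=111.0177
Node (3,2) S=169.1280: V=(p*·102.8728+(1−p*)·17.2081)/1.13=67.5476; Δ=(102.8728−17.2081)/(228.3228−108.2419)=0.7134; B=V−Δ·S=-53.1069
Node (3,3) S=356.7544: V=(p*·356.1684+(1−p*)·102.8728)/1.13=245.7367; Δ=(356.1684−102.8728)/(481.6184−228.3228)=1.0000; B=V−Δ·S=-111.0177
Node (2,0) S=59.3920: V=(p*·30.8385+(1−p*)·73.0068)/1.13=38.8538; Δ=(30.8385−73.0068)/(80.1792−38.0109)=-1.0000; B=V−Δ·S=98.2458
Node (2,1) S=125.2800: V=(p*·67.5476+(1−p*)·30.8385)/1.13=49.7106; Δ=(67.5476−30.8385)/(169.1280−80.1792)=0.4127; B=V−Δ·S=-1.9924
Node (2,2) S=264.2625: V=(p*·245.7367+(1−p*)·67.5476)/1.13=168.6046; Δ=(245.7367−67.5476)/(356.7544−169.1280)=0.9497; B=V−Δ·S=-82.3659
Node (1,0) S=92.8000: V=(p*·49.7106+(1−p*)·38.8538)/1.13=41.0146; Δ=(49.7106−38.8538)/(125.2800−59.3920)=0.1648; B=V−Δ·S=25.7233
Node (1,1) S=195.7500: V=(p*·168.6046+(1−p*)·49.7106)/1.13=116.6055; Δ=(168.6046−49.7106)/(264.2625−125.2800)=0.8555; B=V−Δ·S=-50.8509
Node (0,0) S=145.0000: V=(p*·116.6055+(1−p*)·41.0146)/1.13=82.4628; Δ=(116.6055−41.0146)/(195.7500−92.8000)=0.7342; B=V−Δ·S=-24.0032
Root portfolio cost Δ·145+B reproduces V0=82.4628.

(0,0): Delta=0.7342 Bond=-24.0032
(1,0): Delta=0.1648 Bond=25.7233
(1,1): Delta=0.8555 Bond=-50.8509
(2,0): Delta=-1.0000 Bond=98.2458
(2,1): Delta=0.4127 Bond=-1.9924
(2,2): Delta=0.9497 Bond=-82.3659
(3,0): Delta=-1.0000 Bond=111.0177
(3,1): Delta=-1.0000 Bond=111.0177
(3,2): Delta=0.7134 Bond=-53.1069
(3,3): Delta=1.0000 Bond=-111.0177
V0=82.4628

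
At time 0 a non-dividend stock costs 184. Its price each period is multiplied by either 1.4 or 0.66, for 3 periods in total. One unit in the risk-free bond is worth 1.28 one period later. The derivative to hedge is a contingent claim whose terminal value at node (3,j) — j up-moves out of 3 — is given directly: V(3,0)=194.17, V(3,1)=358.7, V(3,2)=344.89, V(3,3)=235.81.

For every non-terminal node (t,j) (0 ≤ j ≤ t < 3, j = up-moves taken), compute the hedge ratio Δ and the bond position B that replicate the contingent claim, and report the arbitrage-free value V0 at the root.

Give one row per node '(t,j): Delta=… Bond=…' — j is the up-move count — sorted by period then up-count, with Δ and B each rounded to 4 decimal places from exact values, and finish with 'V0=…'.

Risk-neutral probability p* = (R−d)/(u−d) = (1.28−0.66)/(1.4−0.66) = 0.8378.
Terminal payoffs: V(3,0)=194.1700, V(3,1)=358.7000, V(3,2)=344.8900, V(3,3)=235.8100
(2,0): S=80.1504. Δ = (V_up−V_dn)/(S_up−S_dn) = (358.7000−194.1700)/(112.2106−52.8993) = 2.7740. V = [p*·358.7000 + (1−p*)·194.1700]/1.28 = 259.3902. B = V − Δ·S = 37.0524.
(2,1): S=170.0160. Δ = (V_up−V_dn)/(S_up−S_dn) = (344.8900−358.7000)/(238.0224−112.2106) = -0.1098. V = [p*·344.8900 + (1−p*)·358.7000]/1.28 = 271.1949. B = V − Δ·S = 289.8571.
(2,2): S=360.6400. Δ = (V_up−V_dn)/(S_up−S_dn) = (235.8100−344.8900)/(504.8960−238.0224) = -0.4087. V = [p*·235.8100 + (1−p*)·344.8900]/1.28 = 198.0458. B = V − Δ·S = 345.4512.
(1,0): S=121.4400. Δ = (V_up−V_dn)/(S_up−S_dn) = (271.1949−259.3902)/(170.0160−80.1504) = 0.1314. V = [p*·271.1949 + (1−p*)·259.3902]/1.28 = 210.3755. B = V − Δ·S = 194.4232.
(1,1): S=257.6000. Δ = (V_up−V_dn)/(S_up−S_dn) = (198.0458−271.1949)/(360.6400−170.0160) = -0.3837. V = [p*·198.0458 + (1−p*)·271.1949]/1.28 = 163.9905. B = V − Δ·S = 262.8406.
(0,0): S=184.0000. Δ = (V_up−V_dn)/(S_up−S_dn) = (163.9905−210.3755)/(257.6000−121.4400) = -0.3407. V = [p*·163.9905 + (1−p*)·210.3755]/1.28 = 133.9940. B = V − Δ·S = 196.6765.
Each (Δ,B) replicates both successor values, so the strategy is self-financing and V0 is arbitrage-free.

(0,0): Delta=-0.3407 Bond=196.6765
(1,0): Delta=0.1314 Bond=194.4232
(1,1): Delta=-0.3837 Bond=262.8406
(2,0): Delta=2.7740 Bond=37.0524
(2,1): Delta=-0.1098 Bond=289.8571
(2,2): Delta=-0.4087 Bond=345.4512
V0=133.9940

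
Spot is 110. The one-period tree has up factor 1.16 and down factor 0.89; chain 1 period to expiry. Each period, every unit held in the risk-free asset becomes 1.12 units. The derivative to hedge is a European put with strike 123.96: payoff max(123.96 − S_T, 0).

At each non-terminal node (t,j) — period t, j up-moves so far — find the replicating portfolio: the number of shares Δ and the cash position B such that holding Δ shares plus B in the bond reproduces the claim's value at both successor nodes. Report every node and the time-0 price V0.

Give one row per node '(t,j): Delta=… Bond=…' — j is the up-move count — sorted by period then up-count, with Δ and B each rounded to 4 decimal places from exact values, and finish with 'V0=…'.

The replicating-portfolio and risk-neutral prices coincide; use p* = (1.12−0.89)/(1.16−0.89) = 0.8519 for the latter.
At expiry t=1: V(1,0)=26.0600, V(1,1)=0.0000
(0,0): S=110.0000. Δ = (V_up−V_dn)/(S_up−S_dn) = (0.0000−26.0600)/(127.6000−97.9000) = -0.8774. V = [p*·0.0000 + (1−p*)·26.0600]/1.12 = 3.4471. B = V − Δ·S = 99.9656.
The time-0 hedge costs 3.4471, which is the no-arbitrage price.

(0,0): Delta=-0.8774 Bond=99.9656
V0=3.4471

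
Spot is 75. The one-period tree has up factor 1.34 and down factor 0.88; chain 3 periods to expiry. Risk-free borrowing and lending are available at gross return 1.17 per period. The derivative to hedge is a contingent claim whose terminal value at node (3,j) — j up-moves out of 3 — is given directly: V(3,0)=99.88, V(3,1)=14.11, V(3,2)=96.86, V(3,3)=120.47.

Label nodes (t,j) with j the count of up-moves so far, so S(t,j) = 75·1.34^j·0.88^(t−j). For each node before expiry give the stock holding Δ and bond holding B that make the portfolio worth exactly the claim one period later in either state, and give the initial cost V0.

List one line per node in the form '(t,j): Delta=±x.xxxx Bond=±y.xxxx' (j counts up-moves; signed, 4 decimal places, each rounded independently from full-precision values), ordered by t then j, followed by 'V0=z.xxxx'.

(0,0): Delta=0.7671 Bond=-6.6146
(1,0): Delta=0.5763 Bond=4.8550
(1,1): Delta=0.8406 Bond=-15.1217
(2,0): Delta=-3.2103 Bond=225.6083
(2,1): Delta=2.0340 Bond=-123.2430
(2,2): Delta=0.3811 Bond=44.1821
V0=50.9193

Risk-neutral probability p* = (R−d)/(u−d) = (1.17−0.88)/(1.34−0.88) = 0.6304.
At expiry t=3: V(3,0)=99.8800, V(3,1)=14.1100, V(3,2)=96.8600, V(3,3)=120.4700
(2,0): S=58.0800. Δ = (V_up−V_dn)/(S_up−S_dn) = (14.1100−99.8800)/(77.8272−51.1104) = -3.2103. V = [p*·14.1100 + (1−p*)·99.8800]/1.17 = 39.1518. B = V − Δ·S = 225.6083.
(2,1): S=88.4400. Δ = (V_up−V_dn)/(S_up−S_dn) = (96.8600−14.1100)/(118.5096−77.8272) = 2.0340. V = [p*·96.8600 + (1−p*)·14.1100]/1.17 = 56.6483. B = V − Δ·S = -123.2430.
(2,2): S=134.6700. Δ = (V_up−V_dn)/(S_up−S_dn) = (120.4700−96.8600)/(180.4578−118.5096) = 0.3811. V = [p*·120.4700 + (1−p*)·96.8600]/1.17 = 95.5082. B = V − Δ·S = 44.1821.
(1,0): S=66.0000. Δ = (V_up−V_dn)/(S_up−S_dn) = (56.6483−39.1518)/(88.4400−58.0800) = 0.5763. V = [p*·56.6483 + (1−p*)·39.1518]/1.17 = 42.8908. B = V − Δ·S = 4.8550.
(1,1): S=100.5000. Δ = (V_up−V_dn)/(S_up−S_dn) = (95.5082−56.6483)/(134.6700−88.4400) = 0.8406. V = [p*·95.5082 + (1−p*)·56.6483]/1.17 = 69.3563. B = V − Δ·S = -15.1217.
(0,0): S=75.0000. Δ = (V_up−V_dn)/(S_up−S_dn) = (69.3563−42.8908)/(100.5000−66.0000) = 0.7671. V = [p*·69.3563 + (1−p*)·42.8908]/1.17 = 50.9193. B = V − Δ·S = -6.6146.
Self-financing check: at every node Δ·S+B equals the discounted successor values.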